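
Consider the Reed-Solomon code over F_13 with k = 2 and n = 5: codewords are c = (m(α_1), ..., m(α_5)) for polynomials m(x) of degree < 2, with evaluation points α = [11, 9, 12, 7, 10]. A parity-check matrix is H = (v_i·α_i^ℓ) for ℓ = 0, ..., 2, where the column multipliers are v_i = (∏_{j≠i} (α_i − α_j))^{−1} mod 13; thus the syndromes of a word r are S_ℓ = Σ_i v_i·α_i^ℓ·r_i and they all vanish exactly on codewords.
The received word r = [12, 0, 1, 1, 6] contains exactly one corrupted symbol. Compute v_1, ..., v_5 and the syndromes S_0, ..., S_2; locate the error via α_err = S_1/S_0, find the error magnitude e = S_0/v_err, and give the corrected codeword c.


S = (12, 1, 12), error at position 3, error magnitude e = 9, c = [12, 0, 5, 1, 6].

Step 1: column multipliers v_i = (∏_{j≠i}(α_i − α_j))^{−1} mod 13.
  i = 1 (α = 11): (11−9)(11−12)(11−7)(11−10) = 2·(−1)·4·1 = −8 ≡ 5, so v_1 = 5^{−1} = 8 (mod 13).
  i = 2 (α = 9): (9−11)(9−12)(9−7)(9−10) = (−2)·(−3)·2·(−1) = −12 ≡ 1, so v_2 = 1^{−1} = 1 (mod 13).
  i = 3 (α = 12): (12−11)(12−9)(12−7)(12−10) = 1·3·5·2 = 30 ≡ 4, so v_3 = 4^{−1} = 10 (mod 13).
  i = 4 (α = 7): (7−11)(7−9)(7−12)(7−10) = (−4)·(−2)·(−5)·(−3) = 120 ≡ 3, so v_4 = 3^{−1} = 9 (mod 13).
  i = 5 (α = 10): (10−11)(10−9)(10−12)(10−7) = (−1)·1·(−2)·3 = 6 ≡ 6, so v_5 = 6^{−1} = 11 (mod 13).
  v = [8, 1, 10, 9, 11].
Step 2: syndromes of r = [12, 0, 1, 1, 6] (all sums mod 13).
  S_0 = Σ v_i r_i = 8·12 + 1·0 + 10·1 + 9·1 + 11·6 = 181 ≡ 12.
  S_1 = Σ v_i α_i r_i = 8·11·12 + 1·9·0 + 10·12·1 + 9·7·1 + 11·10·6 = 1899 ≡ 1.
  α_i^2 mod 13 = [4, 3, 1, 10, 9].
  S_2 = Σ v_i α_i^2 r_i = 8·4·12 + 1·3·0 + 10·1·1 + 9·10·1 + 11·9·6 = 1078 ≡ 12.
  S = (12, 1, 12) ≠ 0, so r is not a codeword (an error is present).
Step 3: locate the error. For a single error e at position i, S_ℓ = v_i·e·α_i^ℓ, so α_err = S_1/S_0.
  S_0^{−1} = 12^{−1} = 12 (mod 13), so α_err = 1·12 = 12 ≡ 12 = α_3. Error position i = 3.
  Consistency check: S_2/S_1 = 12·1 = 12 ≡ 12 = α_err ✓ (single-error assumption holds).
Step 4: error magnitude e = S_0/v_3 = S_0·∏_{j≠3}(α_3 − α_j) = 12·4 = 48 ≡ 9 (mod 13).
Step 5: correct position 3: c_3 = r_3 − e = 1 − 9 ≡ 5 (mod 13). Hence c = [12, 0, 5, 1, 6].
  Check: interpolating c through the α_i gives m(x) = 11 + 6·x (degree < 2) with m(α_i) = c_i for every i, so c is indeed a codeword.


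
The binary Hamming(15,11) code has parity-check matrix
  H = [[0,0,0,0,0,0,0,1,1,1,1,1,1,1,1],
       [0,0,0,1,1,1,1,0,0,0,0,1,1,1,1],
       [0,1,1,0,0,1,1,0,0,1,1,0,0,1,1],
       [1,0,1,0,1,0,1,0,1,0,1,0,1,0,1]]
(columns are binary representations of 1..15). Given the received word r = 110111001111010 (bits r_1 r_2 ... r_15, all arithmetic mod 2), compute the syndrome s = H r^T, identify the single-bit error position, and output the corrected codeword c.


s = (1, 1, 1, 0)^T, error position = 14, corrected codeword c = 110111001111000

Compute s = H r^T mod 2 one row at a time:
  s_1 = 0 + 1 + 1 + 1 + 1 + 0 + 1 + 0 = 5 ≡ 1 (mod 2).
  s_2 = 1 + 1 + 1 + 0 + 1 + 0 + 1 + 0 = 5 ≡ 1 (mod 2).
  s_3 = 1 + 0 + 1 + 0 + 1 + 1 + 1 + 0 = 5 ≡ 1 (mod 2).
  s_4 = 1 + 0 + 1 + 0 + 1 + 1 + 0 + 0 = 4 ≡ 0 (mod 2).
s = (1, 1, 1, 0)^T — this equals column 14 of H (binary 1110), so error is at position 14.
Correct: flip bit 14 of r = 110111001111010 to get c = 110111001111000.


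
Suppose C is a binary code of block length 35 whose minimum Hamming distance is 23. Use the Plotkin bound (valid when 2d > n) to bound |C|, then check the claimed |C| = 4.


Plotkin bound M ≤ 4; given |C| = 4 ≤ bound (satisfied).

Check applicability: 2d = 46, n = 35.
2d − n = 11 > 0, so Plotkin applies.
Compute d/(2d−n) = 23/11 ≈ 2.0909.
⌊d/(2d−n)⌋ = 2.
Plotkin bound: M ≤ 2·2 = 4.
Given |C| = 4, check: satisfied.
This |C| is at the Plotkin bound.


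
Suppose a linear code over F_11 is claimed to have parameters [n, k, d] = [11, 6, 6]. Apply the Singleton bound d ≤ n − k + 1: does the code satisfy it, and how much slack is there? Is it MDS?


Singleton RHS = n − k + 1 = 6, slack = 0, bound satisfied, MDS.

Singleton bound: d ≤ n − k + 1.
Here n = 11, k = 6, so n − k + 1 = 6.
Given d = 6, check d ≤ 6: YES.
Slack = (n − k + 1) − d = 0.
The code is MDS (slack = 0).
Description: the claimed parameters are [11, 6, 6]_11; such a code would be MDS (meets Singleton bound).


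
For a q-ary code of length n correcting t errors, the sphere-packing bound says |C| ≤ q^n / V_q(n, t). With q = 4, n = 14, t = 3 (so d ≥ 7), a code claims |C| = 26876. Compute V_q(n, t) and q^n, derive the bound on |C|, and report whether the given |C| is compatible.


V_q(n, t) = 10690, q^n = 268435456, Hamming bound = 25110, |C| = 26876 > bound (violated).

Step 1: Compute V_q(n, t) = Σ_{j=0}^3 C(n, j) (q−1)^j.
  j = 0: C(14,0)·(3)^0 = 1·1 = 1.
  j = 1: C(14,1)·(3)^1 = 14·3 = 42.
  j = 2: C(14,2)·(3)^2 = 91·9 = 819.
  j = 3: C(14,3)·(3)^3 = 364·27 = 9828.
  V_q(n, t) = 1 + 42 + 819 + 9828 = 10690.
Step 2: q^n = 4^14 = 268435456.
Step 3: Hamming bound ⌊q^n / V_q(n,t)⌋ = ⌊268435456/10690⌋ = 25110.
Step 4: Compare |C| = 26876 to 25110: violated.
The claimed |C| lies above the Hamming bound, so no 4-ary code of length 14 with d ≥ 7 can have 26876 codewords.


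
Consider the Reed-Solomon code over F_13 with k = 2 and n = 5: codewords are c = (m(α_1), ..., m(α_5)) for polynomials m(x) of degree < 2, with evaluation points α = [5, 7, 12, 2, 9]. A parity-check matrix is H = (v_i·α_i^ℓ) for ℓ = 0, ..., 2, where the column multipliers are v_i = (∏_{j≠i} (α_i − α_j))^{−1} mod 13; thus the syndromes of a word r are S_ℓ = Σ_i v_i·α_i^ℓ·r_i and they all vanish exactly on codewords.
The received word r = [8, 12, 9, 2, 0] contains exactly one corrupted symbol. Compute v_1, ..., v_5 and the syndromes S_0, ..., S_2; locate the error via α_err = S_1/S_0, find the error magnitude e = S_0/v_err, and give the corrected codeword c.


S = (10, 12, 4), error at position 5, error magnitude e = 10, c = [8, 12, 9, 2, 3].

Step 1: column multipliers v_i = (∏_{j≠i}(α_i − α_j))^{−1} mod 13.
  i = 1 (α = 5): (5−7)(5−12)(5−2)(5−9) = (−2)·(−7)·3·(−4) = −168 ≡ 1, so v_1 = 1^{−1} = 1 (mod 13).
  i = 2 (α = 7): (7−5)(7−12)(7−2)(7−9) = 2·(−5)·5·(−2) = 100 ≡ 9, so v_2 = 9^{−1} = 3 (mod 13).
  i = 3 (α = 12): (12−5)(12−7)(12−2)(12−9) = 7·5·10·3 = 1050 ≡ 10, so v_3 = 10^{−1} = 4 (mod 13).
  i = 4 (α = 2): (2−5)(2−7)(2−12)(2−9) = (−3)·(−5)·(−10)·(−7) = 1050 ≡ 10, so v_4 = 10^{−1} = 4 (mod 13).
  i = 5 (α = 9): (9−5)(9−7)(9−12)(9−2) = 4·2·(−3)·7 = −168 ≡ 1, so v_5 = 1^{−1} = 1 (mod 13).
  v = [1, 3, 4, 4, 1].
Step 2: syndromes of r = [8, 12, 9, 2, 0] (all sums mod 13).
  S_0 = Σ v_i r_i = 1·8 + 3·12 + 4·9 + 4·2 + 1·0 = 88 ≡ 10.
  S_1 = Σ v_i α_i r_i = 1·5·8 + 3·7·12 + 4·12·9 + 4·2·2 + 1·9·0 = 740 ≡ 12.
  α_i^2 mod 13 = [12, 10, 1, 4, 3].
  S_2 = Σ v_i α_i^2 r_i = 1·12·8 + 3·10·12 + 4·1·9 + 4·4·2 + 1·3·0 = 524 ≡ 4.
  S = (10, 12, 4) ≠ 0, so r is not a codeword (an error is present).
Step 3: locate the error. For a single error e at position i, S_ℓ = v_i·e·α_i^ℓ, so α_err = S_1/S_0.
  S_0^{−1} = 10^{−1} = 4 (mod 13), so α_err = 12·4 = 48 ≡ 9 = α_5. Error position i = 5.
  Consistency check: S_2/S_1 = 4·12 = 48 ≡ 9 = α_err ✓ (single-error assumption holds).
Step 4: error magnitude e = S_0/v_5 = S_0·∏_{j≠5}(α_5 − α_j) = 10·1 = 10 ≡ 10 (mod 13).
Step 5: correct position 5: c_5 = r_5 − e = 0 − 10 ≡ 3 (mod 13). Hence c = [8, 12, 9, 2, 3].
  Check: interpolating c through the α_i gives m(x) = 11 + 2·x (degree < 2) with m(α_i) = c_i for every i, so c is indeed a codeword.


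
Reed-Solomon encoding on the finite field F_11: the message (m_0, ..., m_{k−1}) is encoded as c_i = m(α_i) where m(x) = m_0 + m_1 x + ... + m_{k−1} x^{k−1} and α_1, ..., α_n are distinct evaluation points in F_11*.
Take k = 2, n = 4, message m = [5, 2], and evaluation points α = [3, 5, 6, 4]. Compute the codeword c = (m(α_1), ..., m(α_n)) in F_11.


c = [0, 4, 6, 2]

Message polynomial: m(x) = 5 + 2·x (mod 11).
For each evaluation point α_i, compute m(α_i) mod 11:
  α_1 = 3: Horner steps 2 → 0, so m(3) = 0.
  α_2 = 5: Horner steps 2 → 4, so m(5) = 4.
  α_3 = 6: Horner steps 2 → 6, so m(6) = 6.
  α_4 = 4: Horner steps 2 → 2, so m(4) = 2.
Codeword c = [0, 4, 6, 2] ∈ F_11^4.


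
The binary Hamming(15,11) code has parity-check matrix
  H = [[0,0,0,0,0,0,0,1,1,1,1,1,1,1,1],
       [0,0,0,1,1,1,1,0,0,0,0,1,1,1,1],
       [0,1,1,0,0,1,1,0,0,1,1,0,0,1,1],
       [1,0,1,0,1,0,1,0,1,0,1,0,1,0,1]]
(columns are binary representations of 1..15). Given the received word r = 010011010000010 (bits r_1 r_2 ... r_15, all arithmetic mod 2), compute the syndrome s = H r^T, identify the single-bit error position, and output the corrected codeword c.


s = (0, 1, 1, 1)^T, error position = 7, corrected codeword c = 010011110000010

Compute s = H r^T mod 2 one row at a time:
  s_1 = 1 + 0 + 0 + 0 + 0 + 0 + 1 + 0 = 2 ≡ 0 (mod 2).
  s_2 = 0 + 1 + 1 + 0 + 0 + 0 + 1 + 0 = 3 ≡ 1 (mod 2).
  s_3 = 1 + 0 + 1 + 0 + 0 + 0 + 1 + 0 = 3 ≡ 1 (mod 2).
  s_4 = 0 + 0 + 1 + 0 + 0 + 0 + 0 + 0 = 1 ≡ 1 (mod 2).
s = (0, 1, 1, 1)^T — this equals column 7 of H (binary 0111), so error is at position 7.
Correct: flip bit 7 of r = 010011010000010 to get c = 010011110000010.


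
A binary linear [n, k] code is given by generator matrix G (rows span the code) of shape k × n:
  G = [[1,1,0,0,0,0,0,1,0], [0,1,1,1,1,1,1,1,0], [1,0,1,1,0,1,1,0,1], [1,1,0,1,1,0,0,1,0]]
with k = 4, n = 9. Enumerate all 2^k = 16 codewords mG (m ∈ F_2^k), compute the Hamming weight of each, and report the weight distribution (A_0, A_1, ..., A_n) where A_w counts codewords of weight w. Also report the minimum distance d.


Weight distribution: A_0 = 1, A_2 = 3, A_3 = 1, A_4 = 1, A_5 = 4, A_6 = 3, A_7 = 3. Minimum distance d = 2.

Enumerate all 2^4 = 16 messages m ∈ F_2^4.
For each, compute codeword c = mG in F_2^9, then tally its weight.
  m = 0000 → c = 000000000, weight = 0.
  m = 1000 → c = 110000010, weight = 3.
  m = 0100 → c = 011111110, weight = 7.
  m = 1100 → c = 101111100, weight = 6.
  m = 0010 → c = 101101101, weight = 6.
  m = 1010 → c = 011101111, weight = 7.
  m = 0110 → c = 110010011, weight = 5.
  m = 1110 → c = 000010001, weight = 2.
  m = 0001 → c = 110110010, weight = 5.
  m = 1001 → c = 000110000, weight = 2.
  m = 0101 → c = 101001100, weight = 4.
  m = 1101 → c = 011001110, weight = 5.
  m = 0011 → c = 011011111, weight = 7.
  m = 1011 → c = 101011101, weight = 6.
  m = 0111 → c = 000100001, weight = 2.
  m = 1111 → c = 110100011, weight = 5.
Tally weights:
  weight 0: 1 codewords.
  weight 2: 3 codewords.
  weight 3: 1 codewords.
  weight 4: 1 codewords.
  weight 5: 4 codewords.
  weight 6: 3 codewords.
  weight 7: 3 codewords.
Minimum distance d = smallest w > 0 with A_w > 0 = 2.
Sanity: Σ A_w = 16 = 2^4 = 16 ✓.


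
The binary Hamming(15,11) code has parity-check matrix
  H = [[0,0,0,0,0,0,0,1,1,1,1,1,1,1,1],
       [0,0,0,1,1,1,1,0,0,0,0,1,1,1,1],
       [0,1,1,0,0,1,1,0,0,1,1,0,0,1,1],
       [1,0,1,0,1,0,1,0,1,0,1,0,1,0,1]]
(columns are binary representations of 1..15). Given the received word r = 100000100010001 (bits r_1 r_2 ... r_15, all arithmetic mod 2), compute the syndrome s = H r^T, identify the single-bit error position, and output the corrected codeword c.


s = (0, 0, 1, 0)^T, error position = 2, corrected codeword c = 110000100010001

Compute s = H r^T mod 2 one row at a time:
  s_1 = 0 + 0 + 0 + 1 + 0 + 0 + 0 + 1 = 2 ≡ 0 (mod 2).
  s_2 = 0 + 0 + 0 + 1 + 0 + 0 + 0 + 1 = 2 ≡ 0 (mod 2).
  s_3 = 0 + 0 + 0 + 1 + 0 + 1 + 0 + 1 = 3 ≡ 1 (mod 2).
  s_4 = 1 + 0 + 0 + 1 + 0 + 1 + 0 + 1 = 4 ≡ 0 (mod 2).
s = (0, 0, 1, 0)^T — this equals column 2 of H (binary 0010), so error is at position 2.
Correct: flip bit 2 of r = 100000100010001 to get c = 110000100010001.


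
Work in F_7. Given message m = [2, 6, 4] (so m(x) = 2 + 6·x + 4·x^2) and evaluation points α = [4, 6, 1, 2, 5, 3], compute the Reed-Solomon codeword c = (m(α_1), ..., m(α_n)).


c = [6, 0, 5, 2, 6, 0]

Message polynomial: m(x) = 2 + 6·x + 4·x^2 (mod 7).
For each evaluation point α_i, compute m(α_i) mod 7:
  α_1 = 4: Horner steps 4 → 1 → 6, so m(4) = 6.
  α_2 = 6: Horner steps 4 → 2 → 0, so m(6) = 0.
  α_3 = 1: Horner steps 4 → 3 → 5, so m(1) = 5.
  α_4 = 2: Horner steps 4 → 0 → 2, so m(2) = 2.
  α_5 = 5: Horner steps 4 → 5 → 6, so m(5) = 6.
  α_6 = 3: Horner steps 4 → 4 → 0, so m(3) = 0.
Codeword c = [6, 0, 5, 2, 6, 0] ∈ F_7^6.


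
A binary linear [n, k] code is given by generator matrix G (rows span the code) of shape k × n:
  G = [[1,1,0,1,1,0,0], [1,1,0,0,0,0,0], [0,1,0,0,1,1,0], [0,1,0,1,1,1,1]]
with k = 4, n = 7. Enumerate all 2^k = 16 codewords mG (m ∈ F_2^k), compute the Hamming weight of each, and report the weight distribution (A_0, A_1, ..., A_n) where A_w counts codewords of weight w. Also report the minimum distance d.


Weight distribution: A_0 = 1, A_2 = 4, A_3 = 6, A_4 = 3, A_5 = 2. Minimum distance d = 2.

Enumerate all 2^4 = 16 messages m ∈ F_2^4.
For each, compute codeword c = mG in F_2^7, then tally its weight.
  m = 0000 → c = 0000000, weight = 0.
  m = 1000 → c = 1101100, weight = 4.
  m = 0100 → c = 1100000, weight = 2.
  m = 1100 → c = 0001100, weight = 2.
  m = 0010 → c = 0100110, weight = 3.
  m = 1010 → c = 1001010, weight = 3.
  m = 0110 → c = 1000110, weight = 3.
  m = 1110 → c = 0101010, weight = 3.
  m = 0001 → c = 0101111, weight = 5.
  m = 1001 → c = 1000011, weight = 3.
  m = 0101 → c = 1001111, weight = 5.
  m = 1101 → c = 0100011, weight = 3.
  m = 0011 → c = 0001001, weight = 2.
  m = 1011 → c = 1100101, weight = 4.
  m = 0111 → c = 1101001, weight = 4.
  m = 1111 → c = 0000101, weight = 2.
Tally weights:
  weight 0: 1 codewords.
  weight 2: 4 codewords.
  weight 3: 6 codewords.
  weight 4: 3 codewords.
  weight 5: 2 codewords.
Minimum distance d = smallest w > 0 with A_w > 0 = 2.
Sanity: Σ A_w = 16 = 2^4 = 16 ✓.


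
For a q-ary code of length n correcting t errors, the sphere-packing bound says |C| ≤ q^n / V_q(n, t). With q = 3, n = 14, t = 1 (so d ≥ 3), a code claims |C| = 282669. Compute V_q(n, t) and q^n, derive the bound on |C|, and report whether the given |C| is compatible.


V_q(n, t) = 29, q^n = 4782969, Hamming bound = 164929, |C| = 282669 > bound (violated).

Step 1: Compute V_q(n, t) = Σ_{j=0}^1 C(n, j) (q−1)^j.
  j = 0: C(14,0)·(2)^0 = 1·1 = 1.
  j = 1: C(14,1)·(2)^1 = 14·2 = 28.
  V_q(n, t) = 1 + 28 = 29.
Step 2: q^n = 3^14 = 4782969.
Step 3: Hamming bound ⌊q^n / V_q(n,t)⌋ = ⌊4782969/29⌋ = 164929.
Step 4: Compare |C| = 282669 to 164929: violated.
The claimed |C| lies above the Hamming bound, so no 3-ary code of length 14 with d ≥ 3 can have 282669 codewords.


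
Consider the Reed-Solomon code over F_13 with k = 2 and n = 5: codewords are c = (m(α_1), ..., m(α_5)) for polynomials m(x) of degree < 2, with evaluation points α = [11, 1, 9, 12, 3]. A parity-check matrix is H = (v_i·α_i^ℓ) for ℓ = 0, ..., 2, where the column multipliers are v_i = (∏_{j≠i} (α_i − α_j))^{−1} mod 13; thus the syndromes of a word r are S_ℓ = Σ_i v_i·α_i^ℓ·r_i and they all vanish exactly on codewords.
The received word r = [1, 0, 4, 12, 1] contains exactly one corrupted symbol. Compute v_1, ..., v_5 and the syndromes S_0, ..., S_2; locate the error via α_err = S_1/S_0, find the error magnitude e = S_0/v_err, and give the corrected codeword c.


S = (1, 11, 4), error at position 1, error magnitude e = 9, c = [5, 0, 4, 12, 1].

Step 1: column multipliers v_i = (∏_{j≠i}(α_i − α_j))^{−1} mod 13.
  i = 1 (α = 11): (11−1)(11−9)(11−12)(11−3) = 10·2·(−1)·8 = −160 ≡ 9, so v_1 = 9^{−1} = 3 (mod 13).
  i = 2 (α = 1): (1−11)(1−9)(1−12)(1−3) = (−10)·(−8)·(−11)·(−2) = 1760 ≡ 5, so v_2 = 5^{−1} = 8 (mod 13).
  i = 3 (α = 9): (9−11)(9−1)(9−12)(9−3) = (−2)·8·(−3)·6 = 288 ≡ 2, so v_3 = 2^{−1} = 7 (mod 13).
  i = 4 (α = 12): (12−11)(12−1)(12−9)(12−3) = 1·11·3·9 = 297 ≡ 11, so v_4 = 11^{−1} = 6 (mod 13).
  i = 5 (α = 3): (3−11)(3−1)(3−9)(3−12) = (−8)·2·(−6)·(−9) = −864 ≡ 7, so v_5 = 7^{−1} = 2 (mod 13).
  v = [3, 8, 7, 6, 2].
Step 2: syndromes of r = [1, 0, 4, 12, 1] (all sums mod 13).
  S_0 = Σ v_i r_i = 3·1 + 8·0 + 7·4 + 6·12 + 2·1 = 105 ≡ 1.
  S_1 = Σ v_i α_i r_i = 3·11·1 + 8·1·0 + 7·9·4 + 6·12·12 + 2·3·1 = 1155 ≡ 11.
  α_i^2 mod 13 = [4, 1, 3, 1, 9].
  S_2 = Σ v_i α_i^2 r_i = 3·4·1 + 8·1·0 + 7·3·4 + 6·1·12 + 2·9·1 = 186 ≡ 4.
  S = (1, 11, 4) ≠ 0, so r is not a codeword (an error is present).
Step 3: locate the error. For a single error e at position i, S_ℓ = v_i·e·α_i^ℓ, so α_err = S_1/S_0.
  S_0^{−1} = 1^{−1} = 1 (mod 13), so α_err = 11·1 = 11 ≡ 11 = α_1. Error position i = 1.
  Consistency check: S_2/S_1 = 4·6 = 24 ≡ 11 = α_err ✓ (single-error assumption holds).
Step 4: error magnitude e = S_0/v_1 = S_0·∏_{j≠1}(α_1 − α_j) = 1·9 = 9 ≡ 9 (mod 13).
Step 5: correct position 1: c_1 = r_1 − e = 1 − 9 ≡ 5 (mod 13). Hence c = [5, 0, 4, 12, 1].
  Check: interpolating c through the α_i gives m(x) = 6 + 7·x (degree < 2) with m(α_i) = c_i for every i, so c is indeed a codeword.


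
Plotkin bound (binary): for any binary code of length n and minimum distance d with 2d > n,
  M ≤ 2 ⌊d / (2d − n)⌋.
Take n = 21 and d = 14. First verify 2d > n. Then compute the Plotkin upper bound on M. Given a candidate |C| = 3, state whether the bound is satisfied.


Plotkin bound M ≤ 4; given |C| = 3 ≤ bound (satisfied).

Check applicability: 2d = 28, n = 21.
2d − n = 7 > 0, so Plotkin applies.
Compute d/(2d−n) = 14/7 ≈ 2.0000.
⌊d/(2d−n)⌋ = 2.
Plotkin bound: M ≤ 2·2 = 4.
Given |C| = 3, check: satisfied.
This |C| is below the Plotkin bound.


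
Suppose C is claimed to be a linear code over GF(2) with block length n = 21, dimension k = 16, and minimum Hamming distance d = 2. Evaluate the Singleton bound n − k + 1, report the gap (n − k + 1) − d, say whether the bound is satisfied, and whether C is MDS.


Singleton RHS = n − k + 1 = 6, slack = 4, bound satisfied, not MDS.

Singleton bound: d ≤ n − k + 1.
Here n = 21, k = 16, so n − k + 1 = 6.
Given d = 2, check d ≤ 6: YES.
Slack = (n − k + 1) − d = 4.
The code is NOT MDS (slack = 4 > 0).
Description: the claimed parameters are [21, 16, 2]_2; such a code would be non-MDS.


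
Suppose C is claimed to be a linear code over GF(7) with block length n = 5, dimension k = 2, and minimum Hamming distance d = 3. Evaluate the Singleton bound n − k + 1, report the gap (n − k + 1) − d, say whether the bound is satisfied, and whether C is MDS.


Singleton RHS = n − k + 1 = 4, slack = 1, bound satisfied, not MDS.

Singleton bound: d ≤ n − k + 1.
Here n = 5, k = 2, so n − k + 1 = 4.
Given d = 3, check d ≤ 4: YES.
Slack = (n − k + 1) − d = 1.
The code is NOT MDS (slack = 1 > 0).
Description: the claimed parameters are [5, 2, 3]_7; such a code would be non-MDS.


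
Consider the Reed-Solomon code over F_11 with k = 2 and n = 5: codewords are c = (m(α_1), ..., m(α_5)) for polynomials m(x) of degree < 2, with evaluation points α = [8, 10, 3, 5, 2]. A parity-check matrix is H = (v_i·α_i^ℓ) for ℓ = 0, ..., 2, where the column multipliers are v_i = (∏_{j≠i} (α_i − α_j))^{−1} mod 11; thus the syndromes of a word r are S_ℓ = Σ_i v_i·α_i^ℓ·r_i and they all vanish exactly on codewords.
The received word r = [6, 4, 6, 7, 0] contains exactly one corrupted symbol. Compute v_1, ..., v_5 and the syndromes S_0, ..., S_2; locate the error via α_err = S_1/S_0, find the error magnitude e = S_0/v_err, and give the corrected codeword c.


S = (2, 5, 7), error at position 1, error magnitude e = 3, c = [3, 4, 6, 7, 0].

Step 1: column multipliers v_i = (∏_{j≠i}(α_i − α_j))^{−1} mod 11.
  i = 1 (α = 8): (8−10)(8−3)(8−5)(8−2) = (−2)·5·3·6 = −180 ≡ 7, so v_1 = 7^{−1} = 8 (mod 11).
  i = 2 (α = 10): (10−8)(10−3)(10−5)(10−2) = 2·7·5·8 = 560 ≡ 10, so v_2 = 10^{−1} = 10 (mod 11).
  i = 3 (α = 3): (3−8)(3−10)(3−5)(3−2) = (−5)·(−7)·(−2)·1 = −70 ≡ 7, so v_3 = 7^{−1} = 8 (mod 11).
  i = 4 (α = 5): (5−8)(5−10)(5−3)(5−2) = (−3)·(−5)·2·3 = 90 ≡ 2, so v_4 = 2^{−1} = 6 (mod 11).
  i = 5 (α = 2): (2−8)(2−10)(2−3)(2−5) = (−6)·(−8)·(−1)·(−3) = 144 ≡ 1, so v_5 = 1^{−1} = 1 (mod 11).
  v = [8, 10, 8, 6, 1].
Step 2: syndromes of r = [6, 4, 6, 7, 0] (all sums mod 11).
  S_0 = Σ v_i r_i = 8·6 + 10·4 + 8·6 + 6·7 + 1·0 = 178 ≡ 2.
  S_1 = Σ v_i α_i r_i = 8·8·6 + 10·10·4 + 8·3·6 + 6·5·7 + 1·2·0 = 1138 ≡ 5.
  α_i^2 mod 11 = [9, 1, 9, 3, 4].
  S_2 = Σ v_i α_i^2 r_i = 8·9·6 + 10·1·4 + 8·9·6 + 6·3·7 + 1·4·0 = 1030 ≡ 7.
  S = (2, 5, 7) ≠ 0, so r is not a codeword (an error is present).
Step 3: locate the error. For a single error e at position i, S_ℓ = v_i·e·α_i^ℓ, so α_err = S_1/S_0.
  S_0^{−1} = 2^{−1} = 6 (mod 11), so α_err = 5·6 = 30 ≡ 8 = α_1. Error position i = 1.
  Consistency check: S_2/S_1 = 7·9 = 63 ≡ 8 = α_err ✓ (single-error assumption holds).
Step 4: error magnitude e = S_0/v_1 = S_0·∏_{j≠1}(α_1 − α_j) = 2·7 = 14 ≡ 3 (mod 11).
Step 5: correct position 1: c_1 = r_1 − e = 6 − 3 ≡ 3 (mod 11). Hence c = [3, 4, 6, 7, 0].
  Check: interpolating c through the α_i gives m(x) = 10 + 6·x (degree < 2) with m(α_i) = c_i for every i, so c is indeed a codeword.


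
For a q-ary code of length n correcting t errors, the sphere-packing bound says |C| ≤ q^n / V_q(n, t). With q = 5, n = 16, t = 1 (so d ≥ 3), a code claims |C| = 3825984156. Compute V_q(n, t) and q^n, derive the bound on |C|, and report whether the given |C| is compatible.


V_q(n, t) = 65, q^n = 152587890625, Hamming bound = 2347506009, |C| = 3825984156 > bound (violated).

Step 1: Compute V_q(n, t) = Σ_{j=0}^1 C(n, j) (q−1)^j.
  j = 0: C(16,0)·(4)^0 = 1·1 = 1.
  j = 1: C(16,1)·(4)^1 = 16·4 = 64.
  V_q(n, t) = 1 + 64 = 65.
Step 2: q^n = 5^16 = 152587890625.
Step 3: Hamming bound ⌊q^n / V_q(n,t)⌋ = ⌊152587890625/65⌋ = 2347506009.
Step 4: Compare |C| = 3825984156 to 2347506009: violated.
The claimed |C| lies above the Hamming bound, so no 5-ary code of length 16 with d ≥ 3 can have 3825984156 codewords.


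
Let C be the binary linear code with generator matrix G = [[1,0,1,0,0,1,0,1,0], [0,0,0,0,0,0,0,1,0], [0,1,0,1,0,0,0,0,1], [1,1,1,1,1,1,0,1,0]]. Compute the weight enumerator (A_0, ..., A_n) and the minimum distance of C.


Weight distribution: A_0 = 1, A_1 = 1, A_2 = 1, A_3 = 4, A_4 = 3, A_5 = 1, A_6 = 3, A_7 = 2. Minimum distance d = 1.

Enumerate all 2^4 = 16 messages m ∈ F_2^4.
For each, compute codeword c = mG in F_2^9, then tally its weight.
  m = 0000 → c = 000000000, weight = 0.
  m = 1000 → c = 101001010, weight = 4.
  m = 0100 → c = 000000010, weight = 1.
  m = 1100 → c = 101001000, weight = 3.
  m = 0010 → c = 010100001, weight = 3.
  m = 1010 → c = 111101011, weight = 7.
  m = 0110 → c = 010100011, weight = 4.
  m = 1110 → c = 111101001, weight = 6.
  m = 0001 → c = 111111010, weight = 7.
  m = 1001 → c = 010110000, weight = 3.
  m = 0101 → c = 111111000, weight = 6.
  m = 1101 → c = 010110010, weight = 4.
  m = 0011 → c = 101011011, weight = 6.
  m = 1011 → c = 000010001, weight = 2.
  m = 0111 → c = 101011001, weight = 5.
  m = 1111 → c = 000010011, weight = 3.
Tally weights:
  weight 0: 1 codewords.
  weight 1: 1 codewords.
  weight 2: 1 codewords.
  weight 3: 4 codewords.
  weight 4: 3 codewords.
  weight 5: 1 codewords.
  weight 6: 3 codewords.
  weight 7: 2 codewords.
Minimum distance d = smallest w > 0 with A_w > 0 = 1.
Sanity: Σ A_w = 16 = 2^4 = 16 ✓.


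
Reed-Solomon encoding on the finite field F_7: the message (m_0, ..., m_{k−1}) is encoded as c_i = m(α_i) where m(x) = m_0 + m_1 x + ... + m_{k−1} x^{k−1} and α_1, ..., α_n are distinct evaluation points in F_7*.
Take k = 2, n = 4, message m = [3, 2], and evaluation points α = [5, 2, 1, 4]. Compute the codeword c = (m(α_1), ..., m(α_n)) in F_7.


c = [6, 0, 5, 4]

Message polynomial: m(x) = 3 + 2·x (mod 7).
For each evaluation point α_i, compute m(α_i) mod 7:
  α_1 = 5: Horner steps 2 → 6, so m(5) = 6.
  α_2 = 2: Horner steps 2 → 0, so m(2) = 0.
  α_3 = 1: Horner steps 2 → 5, so m(1) = 5.
  α_4 = 4: Horner steps 2 → 4, so m(4) = 4.
Codeword c = [6, 0, 5, 4] ∈ F_7^4.


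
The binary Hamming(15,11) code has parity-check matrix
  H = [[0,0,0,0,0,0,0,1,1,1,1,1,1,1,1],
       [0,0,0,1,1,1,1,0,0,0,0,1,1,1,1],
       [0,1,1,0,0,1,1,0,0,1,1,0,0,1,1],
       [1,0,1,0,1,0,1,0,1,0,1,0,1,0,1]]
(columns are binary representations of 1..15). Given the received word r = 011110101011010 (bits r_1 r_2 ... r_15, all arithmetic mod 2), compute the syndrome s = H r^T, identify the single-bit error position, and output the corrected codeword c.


s = (0, 1, 1, 1)^T, error position = 7, corrected codeword c = 011110001011010

Compute s = H r^T mod 2 one row at a time:
  s_1 = 0 + 1 + 0 + 1 + 1 + 0 + 1 + 0 = 4 ≡ 0 (mod 2).
  s_2 = 1 + 1 + 0 + 1 + 1 + 0 + 1 + 0 = 5 ≡ 1 (mod 2).
  s_3 = 1 + 1 + 0 + 1 + 0 + 1 + 1 + 0 = 5 ≡ 1 (mod 2).
  s_4 = 0 + 1 + 1 + 1 + 1 + 1 + 0 + 0 = 5 ≡ 1 (mod 2).
s = (0, 1, 1, 1)^T — this equals column 7 of H (binary 0111), so error is at position 7.
Correct: flip bit 7 of r = 011110101011010 to get c = 011110001011010.


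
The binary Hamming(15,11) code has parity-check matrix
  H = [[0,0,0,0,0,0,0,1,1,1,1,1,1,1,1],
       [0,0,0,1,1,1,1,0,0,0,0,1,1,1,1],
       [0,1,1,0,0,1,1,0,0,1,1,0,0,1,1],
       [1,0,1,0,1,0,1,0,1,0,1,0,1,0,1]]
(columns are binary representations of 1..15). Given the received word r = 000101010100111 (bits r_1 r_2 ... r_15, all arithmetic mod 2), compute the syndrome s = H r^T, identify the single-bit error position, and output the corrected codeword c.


s = (1, 1, 0, 0)^T, error position = 12, corrected codeword c = 000101010101111

Compute s = H r^T mod 2 one row at a time:
  s_1 = 1 + 0 + 1 + 0 + 0 + 1 + 1 + 1 = 5 ≡ 1 (mod 2).
  s_2 = 1 + 0 + 1 + 0 + 0 + 1 + 1 + 1 = 5 ≡ 1 (mod 2).
  s_3 = 0 + 0 + 1 + 0 + 1 + 0 + 1 + 1 = 4 ≡ 0 (mod 2).
  s_4 = 0 + 0 + 0 + 0 + 0 + 0 + 1 + 1 = 2 ≡ 0 (mod 2).
s = (1, 1, 0, 0)^T — this equals column 12 of H (binary 1100), so error is at position 12.
Correct: flip bit 12 of r = 000101010100111 to get c = 000101010101111.


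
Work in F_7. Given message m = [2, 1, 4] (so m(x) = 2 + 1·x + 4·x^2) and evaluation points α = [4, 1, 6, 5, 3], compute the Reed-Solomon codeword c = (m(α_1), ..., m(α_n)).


c = [0, 0, 5, 2, 6]

Message polynomial: m(x) = 2 + 1·x + 4·x^2 (mod 7).
For each evaluation point α_i, compute m(α_i) mod 7:
  α_1 = 4: Horner steps 4 → 3 → 0, so m(4) = 0.
  α_2 = 1: Horner steps 4 → 5 → 0, so m(1) = 0.
  α_3 = 6: Horner steps 4 → 4 → 5, so m(6) = 5.
  α_4 = 5: Horner steps 4 → 0 → 2, so m(5) = 2.
  α_5 = 3: Horner steps 4 → 6 → 6, so m(3) = 6.
Codeword c = [0, 0, 5, 2, 6] ∈ F_7^5.


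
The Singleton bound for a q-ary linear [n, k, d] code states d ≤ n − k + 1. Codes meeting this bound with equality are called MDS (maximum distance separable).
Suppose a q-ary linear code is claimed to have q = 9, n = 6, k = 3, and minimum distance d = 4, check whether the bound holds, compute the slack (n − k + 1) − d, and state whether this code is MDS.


Singleton RHS = n − k + 1 = 4, slack = 0, bound satisfied, MDS.

Singleton bound: d ≤ n − k + 1.
Here n = 6, k = 3, so n − k + 1 = 4.
Given d = 4, check d ≤ 4: YES.
Slack = (n − k + 1) − d = 0.
The code is MDS (slack = 0).
Description: the claimed parameters are [6, 3, 4]_9; such a code would be MDS (meets Singleton bound).


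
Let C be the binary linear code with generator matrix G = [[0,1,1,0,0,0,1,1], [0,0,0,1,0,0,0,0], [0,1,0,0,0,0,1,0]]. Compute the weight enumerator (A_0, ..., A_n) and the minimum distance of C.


Weight distribution: A_0 = 1, A_1 = 1, A_2 = 2, A_3 = 2, A_4 = 1, A_5 = 1. Minimum distance d = 1.

Enumerate all 2^3 = 8 messages m ∈ F_2^3.
For each, compute codeword c = mG in F_2^8, then tally its weight.
  m = 000 → c = 00000000, weight = 0.
  m = 100 → c = 01100011, weight = 4.
  m = 010 → c = 00010000, weight = 1.
  m = 110 → c = 01110011, weight = 5.
  m = 001 → c = 01000010, weight = 2.
  m = 101 → c = 00100001, weight = 2.
  m = 011 → c = 01010010, weight = 3.
  m = 111 → c = 00110001, weight = 3.
Tally weights:
  weight 0: 1 codewords.
  weight 1: 1 codewords.
  weight 2: 2 codewords.
  weight 3: 2 codewords.
  weight 4: 1 codewords.
  weight 5: 1 codewords.
Minimum distance d = smallest w > 0 with A_w > 0 = 1.
Sanity: Σ A_w = 8 = 2^3 = 8 ✓.


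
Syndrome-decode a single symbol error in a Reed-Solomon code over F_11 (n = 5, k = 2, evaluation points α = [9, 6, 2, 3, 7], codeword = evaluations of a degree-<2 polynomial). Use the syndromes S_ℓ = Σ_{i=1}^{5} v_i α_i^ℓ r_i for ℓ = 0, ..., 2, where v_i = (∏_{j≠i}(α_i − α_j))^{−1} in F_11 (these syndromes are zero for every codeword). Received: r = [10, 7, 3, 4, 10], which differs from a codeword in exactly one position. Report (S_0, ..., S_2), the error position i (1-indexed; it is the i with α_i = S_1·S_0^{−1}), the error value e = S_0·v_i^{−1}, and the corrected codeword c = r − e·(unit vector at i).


S = (6, 9, 8), error at position 5, error magnitude e = 2, c = [10, 7, 3, 4, 8].

Step 1: column multipliers v_i = (∏_{j≠i}(α_i − α_j))^{−1} mod 11.
  i = 1 (α = 9): (9−6)(9−2)(9−3)(9−7) = 3·7·6·2 = 252 ≡ 10, so v_1 = 10^{−1} = 10 (mod 11).
  i = 2 (α = 6): (6−9)(6−2)(6−3)(6−7) = (−3)·4·3·(−1) = 36 ≡ 3, so v_2 = 3^{−1} = 4 (mod 11).
  i = 3 (α = 2): (2−9)(2−6)(2−3)(2−7) = (−7)·(−4)·(−1)·(−5) = 140 ≡ 8, so v_3 = 8^{−1} = 7 (mod 11).
  i = 4 (α = 3): (3−9)(3−6)(3−2)(3−7) = (−6)·(−3)·1·(−4) = −72 ≡ 5, so v_4 = 5^{−1} = 9 (mod 11).
  i = 5 (α = 7): (7−9)(7−6)(7−2)(7−3) = (−2)·1·5·4 = −40 ≡ 4, so v_5 = 4^{−1} = 3 (mod 11).
  v = [10, 4, 7, 9, 3].
Step 2: syndromes of r = [10, 7, 3, 4, 10] (all sums mod 11).
  S_0 = Σ v_i r_i = 10·10 + 4·7 + 7·3 + 9·4 + 3·10 = 215 ≡ 6.
  S_1 = Σ v_i α_i r_i = 10·9·10 + 4·6·7 + 7·2·3 + 9·3·4 + 3·7·10 = 1428 ≡ 9.
  α_i^2 mod 11 = [4, 3, 4, 9, 5].
  S_2 = Σ v_i α_i^2 r_i = 10·4·10 + 4·3·7 + 7·4·3 + 9·9·4 + 3·5·10 = 1042 ≡ 8.
  S = (6, 9, 8) ≠ 0, so r is not a codeword (an error is present).
Step 3: locate the error. For a single error e at position i, S_ℓ = v_i·e·α_i^ℓ, so α_err = S_1/S_0.
  S_0^{−1} = 6^{−1} = 2 (mod 11), so α_err = 9·2 = 18 ≡ 7 = α_5. Error position i = 5.
  Consistency check: S_2/S_1 = 8·5 = 40 ≡ 7 = α_err ✓ (single-error assumption holds).
Step 4: error magnitude e = S_0/v_5 = S_0·∏_{j≠5}(α_5 − α_j) = 6·4 = 24 ≡ 2 (mod 11).
Step 5: correct position 5: c_5 = r_5 − e = 10 − 2 ≡ 8 (mod 11). Hence c = [10, 7, 3, 4, 8].
  Check: interpolating c through the α_i gives m(x) = 1 + 1·x (degree < 2) with m(α_i) = c_i for every i, so c is indeed a codeword.


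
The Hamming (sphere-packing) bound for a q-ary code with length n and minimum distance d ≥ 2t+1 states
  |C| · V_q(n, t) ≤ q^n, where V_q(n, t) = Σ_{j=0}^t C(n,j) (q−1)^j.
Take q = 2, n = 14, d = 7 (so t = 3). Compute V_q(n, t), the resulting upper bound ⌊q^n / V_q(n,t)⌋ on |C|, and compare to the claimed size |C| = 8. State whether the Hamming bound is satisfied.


V_q(n, t) = 470, q^n = 16384, Hamming bound = 34, |C| = 8 ≤ bound (satisfied).

Step 1: Compute V_q(n, t) = Σ_{j=0}^3 C(n, j) (q−1)^j.
  j = 0: C(14,0)·(1)^0 = 1·1 = 1.
  j = 1: C(14,1)·(1)^1 = 14·1 = 14.
  j = 2: C(14,2)·(1)^2 = 91·1 = 91.
  j = 3: C(14,3)·(1)^3 = 364·1 = 364.
  V_q(n, t) = 1 + 14 + 91 + 364 = 470.
Step 2: q^n = 2^14 = 16384.
Step 3: Hamming bound ⌊q^n / V_q(n,t)⌋ = ⌊16384/470⌋ = 34.
Step 4: Compare |C| = 8 to 34: satisfied.
The claimed |C| lies below the Hamming bound.


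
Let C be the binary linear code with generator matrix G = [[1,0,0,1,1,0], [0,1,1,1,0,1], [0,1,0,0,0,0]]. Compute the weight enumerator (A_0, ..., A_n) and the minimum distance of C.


Weight distribution: A_0 = 1, A_1 = 1, A_3 = 2, A_4 = 3, A_5 = 1. Minimum distance d = 1.

Enumerate all 2^3 = 8 messages m ∈ F_2^3.
For each, compute codeword c = mG in F_2^6, then tally its weight.
  m = 000 → c = 000000, weight = 0.
  m = 100 → c = 100110, weight = 3.
  m = 010 → c = 011101, weight = 4.
  m = 110 → c = 111011, weight = 5.
  m = 001 → c = 010000, weight = 1.
  m = 101 → c = 110110, weight = 4.
  m = 011 → c = 001101, weight = 3.
  m = 111 → c = 101011, weight = 4.
Tally weights:
  weight 0: 1 codewords.
  weight 1: 1 codewords.
  weight 3: 2 codewords.
  weight 4: 3 codewords.
  weight 5: 1 codewords.
Minimum distance d = smallest w > 0 with A_w > 0 = 1.
Sanity: Σ A_w = 8 = 2^3 = 8 ✓.


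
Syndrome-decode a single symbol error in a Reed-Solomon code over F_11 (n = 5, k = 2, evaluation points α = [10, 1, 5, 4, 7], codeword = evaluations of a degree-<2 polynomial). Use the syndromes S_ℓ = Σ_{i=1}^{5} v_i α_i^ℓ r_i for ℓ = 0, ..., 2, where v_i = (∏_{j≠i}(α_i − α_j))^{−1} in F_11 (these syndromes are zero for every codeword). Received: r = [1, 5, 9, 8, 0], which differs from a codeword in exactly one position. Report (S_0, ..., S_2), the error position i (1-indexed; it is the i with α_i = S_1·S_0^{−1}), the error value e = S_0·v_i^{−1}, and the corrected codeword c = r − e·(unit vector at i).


S = (6, 5, 6), error at position 1, error magnitude e = 9, c = [3, 5, 9, 8, 0].

Step 1: column multipliers v_i = (∏_{j≠i}(α_i − α_j))^{−1} mod 11.
  i = 1 (α = 10): (10−1)(10−5)(10−4)(10−7) = 9·5·6·3 = 810 ≡ 7, so v_1 = 7^{−1} = 8 (mod 11).
  i = 2 (α = 1): (1−10)(1−5)(1−4)(1−7) = (−9)·(−4)·(−3)·(−6) = 648 ≡ 10, so v_2 = 10^{−1} = 10 (mod 11).
  i = 3 (α = 5): (5−10)(5−1)(5−4)(5−7) = (−5)·4·1·(−2) = 40 ≡ 7, so v_3 = 7^{−1} = 8 (mod 11).
  i = 4 (α = 4): (4−10)(4−1)(4−5)(4−7) = (−6)·3·(−1)·(−3) = −54 ≡ 1, so v_4 = 1^{−1} = 1 (mod 11).
  i = 5 (α = 7): (7−10)(7−1)(7−5)(7−4) = (−3)·6·2·3 = −108 ≡ 2, so v_5 = 2^{−1} = 6 (mod 11).
  v = [8, 10, 8, 1, 6].
Step 2: syndromes of r = [1, 5, 9, 8, 0] (all sums mod 11).
  S_0 = Σ v_i r_i = 8·1 + 10·5 + 8·9 + 1·8 + 6·0 = 138 ≡ 6.
  S_1 = Σ v_i α_i r_i = 8·10·1 + 10·1·5 + 8·5·9 + 1·4·8 + 6·7·0 = 522 ≡ 5.
  α_i^2 mod 11 = [1, 1, 3, 5, 5].
  S_2 = Σ v_i α_i^2 r_i = 8·1·1 + 10·1·5 + 8·3·9 + 1·5·8 + 6·5·0 = 314 ≡ 6.
  S = (6, 5, 6) ≠ 0, so r is not a codeword (an error is present).
Step 3: locate the error. For a single error e at position i, S_ℓ = v_i·e·α_i^ℓ, so α_err = S_1/S_0.
  S_0^{−1} = 6^{−1} = 2 (mod 11), so α_err = 5·2 = 10 ≡ 10 = α_1. Error position i = 1.
  Consistency check: S_2/S_1 = 6·9 = 54 ≡ 10 = α_err ✓ (single-error assumption holds).
Step 4: error magnitude e = S_0/v_1 = S_0·∏_{j≠1}(α_1 − α_j) = 6·7 = 42 ≡ 9 (mod 11).
Step 5: correct position 1: c_1 = r_1 − e = 1 − 9 ≡ 3 (mod 11). Hence c = [3, 5, 9, 8, 0].
  Check: interpolating c through the α_i gives m(x) = 4 + 1·x (degree < 2) with m(α_i) = c_i for every i, so c is indeed a codeword.


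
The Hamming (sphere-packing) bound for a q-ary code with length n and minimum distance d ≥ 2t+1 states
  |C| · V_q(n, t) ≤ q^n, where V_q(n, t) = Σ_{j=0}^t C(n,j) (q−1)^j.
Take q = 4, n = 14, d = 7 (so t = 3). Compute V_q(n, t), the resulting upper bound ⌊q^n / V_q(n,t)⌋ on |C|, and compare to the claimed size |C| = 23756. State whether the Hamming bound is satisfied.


V_q(n, t) = 10690, q^n = 268435456, Hamming bound = 25110, |C| = 23756 ≤ bound (satisfied).

Step 1: Compute V_q(n, t) = Σ_{j=0}^3 C(n, j) (q−1)^j.
  j = 0: C(14,0)·(3)^0 = 1·1 = 1.
  j = 1: C(14,1)·(3)^1 = 14·3 = 42.
  j = 2: C(14,2)·(3)^2 = 91·9 = 819.
  j = 3: C(14,3)·(3)^3 = 364·27 = 9828.
  V_q(n, t) = 1 + 42 + 819 + 9828 = 10690.
Step 2: q^n = 4^14 = 268435456.
Step 3: Hamming bound ⌊q^n / V_q(n,t)⌋ = ⌊268435456/10690⌋ = 25110.
Step 4: Compare |C| = 23756 to 25110: satisfied.
The claimed |C| lies below the Hamming bound.


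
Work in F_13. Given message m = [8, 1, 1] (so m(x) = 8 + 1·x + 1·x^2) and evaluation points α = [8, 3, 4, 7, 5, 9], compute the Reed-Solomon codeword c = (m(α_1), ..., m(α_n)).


c = [2, 7, 2, 12, 12, 7]

Message polynomial: m(x) = 8 + 1·x + 1·x^2 (mod 13).
For each evaluation point α_i, compute m(α_i) mod 13:
  α_1 = 8: Horner steps 1 → 9 → 2, so m(8) = 2.
  α_2 = 3: Horner steps 1 → 4 → 7, so m(3) = 7.
  α_3 = 4: Horner steps 1 → 5 → 2, so m(4) = 2.
  α_4 = 7: Horner steps 1 → 8 → 12, so m(7) = 12.
  α_5 = 5: Horner steps 1 → 6 → 12, so m(5) = 12.
  α_6 = 9: Horner steps 1 → 10 → 7, so m(9) = 7.
Codeword c = [2, 7, 2, 12, 12, 7] ∈ F_13^6.


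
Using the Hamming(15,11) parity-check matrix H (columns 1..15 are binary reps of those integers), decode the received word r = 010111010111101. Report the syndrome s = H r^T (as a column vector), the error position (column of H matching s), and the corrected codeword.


s = (0, 0, 1, 0)^T, error position = 2, corrected codeword c = 000111010111101

Compute s = H r^T mod 2 one row at a time:
  s_1 = 1 + 0 + 1 + 1 + 1 + 1 + 0 + 1 = 6 ≡ 0 (mod 2).
  s_2 = 1 + 1 + 1 + 0 + 1 + 1 + 0 + 1 = 6 ≡ 0 (mod 2).
  s_3 = 1 + 0 + 1 + 0 + 1 + 1 + 0 + 1 = 5 ≡ 1 (mod 2).
  s_4 = 0 + 0 + 1 + 0 + 0 + 1 + 1 + 1 = 4 ≡ 0 (mod 2).
s = (0, 0, 1, 0)^T — this equals column 2 of H (binary 0010), so error is at position 2.
Correct: flip bit 2 of r = 010111010111101 to get c = 000111010111101.


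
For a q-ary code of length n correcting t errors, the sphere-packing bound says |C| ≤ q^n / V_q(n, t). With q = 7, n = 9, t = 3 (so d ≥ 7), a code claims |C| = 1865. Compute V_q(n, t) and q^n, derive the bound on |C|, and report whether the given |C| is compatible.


V_q(n, t) = 19495, q^n = 40353607, Hamming bound = 2069, |C| = 1865 ≤ bound (satisfied).

Step 1: Compute V_q(n, t) = Σ_{j=0}^3 C(n, j) (q−1)^j.
  j = 0: C(9,0)·(6)^0 = 1·1 = 1.
  j = 1: C(9,1)·(6)^1 = 9·6 = 54.
  j = 2: C(9,2)·(6)^2 = 36·36 = 1296.
  j = 3: C(9,3)·(6)^3 = 84·216 = 18144.
  V_q(n, t) = 1 + 54 + 1296 + 18144 = 19495.
Step 2: q^n = 7^9 = 40353607.
Step 3: Hamming bound ⌊q^n / V_q(n,t)⌋ = ⌊40353607/19495⌋ = 2069.
Step 4: Compare |C| = 1865 to 2069: satisfied.
The claimed |C| lies below the Hamming bound.


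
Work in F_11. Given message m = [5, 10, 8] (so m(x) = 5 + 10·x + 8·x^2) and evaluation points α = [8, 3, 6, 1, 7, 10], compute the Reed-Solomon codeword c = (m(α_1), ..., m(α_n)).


c = [3, 8, 1, 1, 5, 3]

Message polynomial: m(x) = 5 + 10·x + 8·x^2 (mod 11).
For each evaluation point α_i, compute m(α_i) mod 11:
  α_1 = 8: Horner steps 8 → 8 → 3, so m(8) = 3.
  α_2 = 3: Horner steps 8 → 1 → 8, so m(3) = 8.
  α_3 = 6: Horner steps 8 → 3 → 1, so m(6) = 1.
  α_4 = 1: Horner steps 8 → 7 → 1, so m(1) = 1.
  α_5 = 7: Horner steps 8 → 0 → 5, so m(7) = 5.
  α_6 = 10: Horner steps 8 → 2 → 3, so m(10) = 3.
Codeword c = [3, 8, 1, 1, 5, 3] ∈ F_11^6.


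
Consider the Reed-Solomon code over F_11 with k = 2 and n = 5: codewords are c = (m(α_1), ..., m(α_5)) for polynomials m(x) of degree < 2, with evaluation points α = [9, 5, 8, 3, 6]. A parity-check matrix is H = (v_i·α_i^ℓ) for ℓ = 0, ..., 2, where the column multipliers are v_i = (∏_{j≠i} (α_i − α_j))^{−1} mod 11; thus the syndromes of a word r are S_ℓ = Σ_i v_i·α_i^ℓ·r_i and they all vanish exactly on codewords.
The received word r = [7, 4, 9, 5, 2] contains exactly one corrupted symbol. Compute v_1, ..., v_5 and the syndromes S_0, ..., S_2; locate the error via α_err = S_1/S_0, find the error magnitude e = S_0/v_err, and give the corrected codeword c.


S = (2, 6, 7), error at position 4, error magnitude e = 8, c = [7, 4, 9, 8, 2].

Step 1: column multipliers v_i = (∏_{j≠i}(α_i − α_j))^{−1} mod 11.
  i = 1 (α = 9): (9−5)(9−8)(9−3)(9−6) = 4·1·6·3 = 72 ≡ 6, so v_1 = 6^{−1} = 2 (mod 11).
  i = 2 (α = 5): (5−9)(5−8)(5−3)(5−6) = (−4)·(−3)·2·(−1) = −24 ≡ 9, so v_2 = 9^{−1} = 5 (mod 11).
  i = 3 (α = 8): (8−9)(8−5)(8−3)(8−6) = (−1)·3·5·2 = −30 ≡ 3, so v_3 = 3^{−1} = 4 (mod 11).
  i = 4 (α = 3): (3−9)(3−5)(3−8)(3−6) = (−6)·(−2)·(−5)·(−3) = 180 ≡ 4, so v_4 = 4^{−1} = 3 (mod 11).
  i = 5 (α = 6): (6−9)(6−5)(6−8)(6−3) = (−3)·1·(−2)·3 = 18 ≡ 7, so v_5 = 7^{−1} = 8 (mod 11).
  v = [2, 5, 4, 3, 8].
Step 2: syndromes of r = [7, 4, 9, 5, 2] (all sums mod 11).
  S_0 = Σ v_i r_i = 2·7 + 5·4 + 4·9 + 3·5 + 8·2 = 101 ≡ 2.
  S_1 = Σ v_i α_i r_i = 2·9·7 + 5·5·4 + 4·8·9 + 3·3·5 + 8·6·2 = 655 ≡ 6.
  α_i^2 mod 11 = [4, 3, 9, 9, 3].
  S_2 = Σ v_i α_i^2 r_i = 2·4·7 + 5·3·4 + 4·9·9 + 3·9·5 + 8·3·2 = 623 ≡ 7.
  S = (2, 6, 7) ≠ 0, so r is not a codeword (an error is present).
Step 3: locate the error. For a single error e at position i, S_ℓ = v_i·e·α_i^ℓ, so α_err = S_1/S_0.
  S_0^{−1} = 2^{−1} = 6 (mod 11), so α_err = 6·6 = 36 ≡ 3 = α_4. Error position i = 4.
  Consistency check: S_2/S_1 = 7·2 = 14 ≡ 3 = α_err ✓ (single-error assumption holds).
Step 4: error magnitude e = S_0/v_4 = S_0·∏_{j≠4}(α_4 − α_j) = 2·4 = 8 ≡ 8 (mod 11).
Step 5: correct position 4: c_4 = r_4 − e = 5 − 8 ≡ 8 (mod 11). Hence c = [7, 4, 9, 8, 2].
  Check: interpolating c through the α_i gives m(x) = 3 + 9·x (degree < 2) with m(α_i) = c_i for every i, so c is indeed a codeword.
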